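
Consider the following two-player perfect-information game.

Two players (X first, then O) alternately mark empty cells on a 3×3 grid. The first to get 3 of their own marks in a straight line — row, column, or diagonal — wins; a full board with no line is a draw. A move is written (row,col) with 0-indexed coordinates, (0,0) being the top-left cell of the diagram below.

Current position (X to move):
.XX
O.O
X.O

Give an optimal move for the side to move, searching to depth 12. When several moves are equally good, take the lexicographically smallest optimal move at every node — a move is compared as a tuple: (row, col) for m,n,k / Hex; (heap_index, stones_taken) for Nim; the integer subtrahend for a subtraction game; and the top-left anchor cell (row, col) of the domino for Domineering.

p1 X@[.XX/O.O/X.O]: (0,0)[XXX/O.O/X.O]+1* (1,1)[.XX/OXO/X.O]+1 (2,1)[.XX/O.O/XXO]-1
p2 O@[XXX/O.O/X.O] terminal -1; root [.XX/O.O/X.O] d12

X's best at [.XX/O.O/X.O]: (0,0)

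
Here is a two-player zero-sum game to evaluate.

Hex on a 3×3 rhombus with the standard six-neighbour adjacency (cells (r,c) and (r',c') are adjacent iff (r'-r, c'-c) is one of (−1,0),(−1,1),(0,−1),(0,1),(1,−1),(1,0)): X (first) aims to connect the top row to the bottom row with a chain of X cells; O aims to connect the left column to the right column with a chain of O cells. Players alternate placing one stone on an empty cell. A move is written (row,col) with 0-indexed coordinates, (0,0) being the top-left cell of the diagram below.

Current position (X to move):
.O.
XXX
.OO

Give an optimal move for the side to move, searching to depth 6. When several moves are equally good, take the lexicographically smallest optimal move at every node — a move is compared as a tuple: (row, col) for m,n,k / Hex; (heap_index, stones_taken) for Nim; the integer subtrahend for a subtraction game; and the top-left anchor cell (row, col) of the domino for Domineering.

X's best at [.O./XXX/.OO]: (2,0)

ply 1, X at .O./XXX/.OO | (0,0)=-1→XO./XXX/.OO; (0,2)=-1→.OX/XXX/.OO; (2,0)=+1→.O./XXX/XOO*
ply 2, O at .O./XXX/XOO | (0,0)=-1→OO./XXX/XOO*; (0,2)=-1→.OO/XXX/XOO
ply 3, X at OO./XXX/XOO | (0,2)=+1→OOX/XXX/XOO*
ply 4: OOX/XXX/XOO is terminal -1 (O); from .O./XXX/.OO depth 6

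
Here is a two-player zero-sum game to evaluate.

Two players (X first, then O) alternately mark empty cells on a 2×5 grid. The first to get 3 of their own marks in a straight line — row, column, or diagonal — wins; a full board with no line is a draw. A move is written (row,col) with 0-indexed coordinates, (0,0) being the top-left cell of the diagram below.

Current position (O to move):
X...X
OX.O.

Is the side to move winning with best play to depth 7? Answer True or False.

O winning at [X...X/OX.O.]: False

p1 O@[X...X/OX.O.]: (0,1)[XO..X/OX.O.]+0* (0,2)[X.O.X/OX.O.]+0 (0,3)[X..OX/OX.O.]+0 (1,2)[X...X/OXOO.]+0 (1,4)[X...X/OX.OO]+0
p2 X@[XO..X/OX.O.]: (0,2)[XOX.X/OX.O.]+0* (0,3)[XO.XX/OX.O.]+0 (1,2)[XO..X/OXXO.]+0 (1,4)[XO..X/OX.OX]+0
p3 O@[XOX.X/OX.O.]: (0,3)[XOXOX/OX.O.]+0* (1,2)[XOX.X/OXOO.]-1 (1,4)[XOX.X/OX.OO]-1
p4 X@[XOXOX/OX.O.]: (1,2)[XOXOX/OXXO.]+0* (1,4)[XOXOX/OX.OX]+0
p5 O@[XOXOX/OXXO.]: (1,4)[XOXOX/OXXOO]+0*
p6 X@[XOXOX/OXXOO] terminal +0; root [X...X/OX.O.] d7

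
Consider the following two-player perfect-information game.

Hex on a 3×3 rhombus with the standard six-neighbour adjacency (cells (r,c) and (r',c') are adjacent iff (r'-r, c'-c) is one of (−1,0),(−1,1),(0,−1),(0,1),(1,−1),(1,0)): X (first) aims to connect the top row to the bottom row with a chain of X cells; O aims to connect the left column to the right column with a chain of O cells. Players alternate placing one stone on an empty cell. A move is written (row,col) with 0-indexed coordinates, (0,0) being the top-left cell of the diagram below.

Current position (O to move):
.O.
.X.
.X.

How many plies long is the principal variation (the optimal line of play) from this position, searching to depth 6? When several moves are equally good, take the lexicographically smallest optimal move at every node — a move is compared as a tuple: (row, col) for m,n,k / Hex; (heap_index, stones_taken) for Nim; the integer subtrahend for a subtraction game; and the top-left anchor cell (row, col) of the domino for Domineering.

PV length from [.O./.X./.X.]: 3 plies

p1 O@[.O./.X./.X.]: (0,0)[OO./.X./.X.]-1 (0,2)[.OO/.X./.X.]+1* (1,0)[.O./OX./.X.]-1 (1,2)[.O./.XO/.X.]-1 (2,0)[.O./.X./OX.]-1 (2,2)[.O./.X./.XO]-1
p2 X@[.OO/.X./.X.]: (0,0)[XOO/.X./.X.]-1* (1,0)[.OO/XX./.X.]-1 (1,2)[.OO/.XX/.X.]-1 (2,0)[.OO/.X./XX.]-1 (2,2)[.OO/.X./.XX]-1
p3 O@[XOO/.X./.X.]: (1,0)[XOO/OX./.X.]+1* (1,2)[XOO/.XO/.X.]-1 (2,0)[XOO/.X./OX.]-1 (2,2)[XOO/.X./.XO]-1
p4 X@[XOO/OX./.X.] terminal -1; root [.O./.X./.X.] d6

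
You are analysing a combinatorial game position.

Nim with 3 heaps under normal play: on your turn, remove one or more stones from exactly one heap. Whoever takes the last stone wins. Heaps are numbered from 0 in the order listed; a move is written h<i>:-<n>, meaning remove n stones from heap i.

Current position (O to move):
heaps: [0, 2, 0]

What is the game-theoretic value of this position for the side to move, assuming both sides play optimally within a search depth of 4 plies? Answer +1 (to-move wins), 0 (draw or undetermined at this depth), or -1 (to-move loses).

[(0,2,0)] O move#1: h1:-1:-1/(0,1,0), h1:-2:+1/(0,0,0)*
[(0,0,0)] end (terminal -1, X#2); searched (0,2,0) to 4

value((0,2,0), O) = +1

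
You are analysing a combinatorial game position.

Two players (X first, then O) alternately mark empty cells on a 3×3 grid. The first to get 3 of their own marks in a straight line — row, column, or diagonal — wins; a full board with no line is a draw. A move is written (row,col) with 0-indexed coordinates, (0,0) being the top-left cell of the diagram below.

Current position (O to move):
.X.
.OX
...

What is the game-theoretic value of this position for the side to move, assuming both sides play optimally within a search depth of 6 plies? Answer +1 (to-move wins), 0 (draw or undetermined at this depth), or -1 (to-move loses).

[.X./.OX/...] O move#1: (0,0):+0/OX./.OX/...*, (0,2):+0/.XO/.OX/..., (1,0):-1/.X./OOX/..., (2,0):-1/.X./.OX/O.., (2,1):-1/.X./.OX/.O., (2,2):+0/.X./.OX/..O
[OX./.OX/...] X move#2: (0,2):-1/OXX/.OX/..., (1,0):-1/OX./XOX/..., (2,0):-1/OX./.OX/X.., (2,1):-1/OX./.OX/.X., (2,2):+0/OX./.OX/..X*
[OX./.OX/..X] O move#3: (0,2):+0/OXO/.OX/..X*, (1,0):-1/OX./OOX/..X, (2,0):-1/OX./.OX/O.X, (2,1):-1/OX./.OX/.OX
[OXO/.OX/..X] X move#4: (1,0):-1/OXO/XOX/..X, (2,0):+0/OXO/.OX/X.X*, (2,1):-1/OXO/.OX/.XX
[OXO/.OX/X.X] O move#5: (1,0):-1/OXO/OOX/X.X, (2,1):+0/OXO/.OX/XOX*
[OXO/.OX/XOX] X move#6: (1,0):+0/OXO/XOX/XOX*
[OXO/XOX/XOX] end (terminal +0, O#7); searched .X./.OX/... to 6

value(.X./.OX/..., O) = 0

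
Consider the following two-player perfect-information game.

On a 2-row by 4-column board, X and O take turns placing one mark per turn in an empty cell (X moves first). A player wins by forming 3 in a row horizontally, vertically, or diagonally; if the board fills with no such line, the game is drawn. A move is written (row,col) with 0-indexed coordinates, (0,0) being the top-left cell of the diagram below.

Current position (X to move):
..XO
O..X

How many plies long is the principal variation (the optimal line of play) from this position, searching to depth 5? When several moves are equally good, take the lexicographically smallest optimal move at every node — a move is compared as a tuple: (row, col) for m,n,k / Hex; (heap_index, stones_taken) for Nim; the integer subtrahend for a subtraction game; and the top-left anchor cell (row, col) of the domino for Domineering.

ply 1, X at ..XO/O..X | (0,0)=+0→X.XO/O..X*; (0,1)=+0→.XXO/O..X; (1,1)=+0→..XO/OX.X; (1,2)=+0→..XO/O.XX
ply 2, O at X.XO/O..X | (0,1)=+0→XOXO/O..X*; (1,1)=-1→X.XO/OO.X; (1,2)=-1→X.XO/O.OX
ply 3, X at XOXO/O..X | (1,1)=+0→XOXO/OX.X*; (1,2)=+0→XOXO/O.XX
ply 4, O at XOXO/OX.X | (1,2)=+0→XOXO/OXOX*
ply 5: XOXO/OXOX is terminal +0 (X); from ..XO/O..X depth 5

PV length from [..XO/O..X]: 4 plies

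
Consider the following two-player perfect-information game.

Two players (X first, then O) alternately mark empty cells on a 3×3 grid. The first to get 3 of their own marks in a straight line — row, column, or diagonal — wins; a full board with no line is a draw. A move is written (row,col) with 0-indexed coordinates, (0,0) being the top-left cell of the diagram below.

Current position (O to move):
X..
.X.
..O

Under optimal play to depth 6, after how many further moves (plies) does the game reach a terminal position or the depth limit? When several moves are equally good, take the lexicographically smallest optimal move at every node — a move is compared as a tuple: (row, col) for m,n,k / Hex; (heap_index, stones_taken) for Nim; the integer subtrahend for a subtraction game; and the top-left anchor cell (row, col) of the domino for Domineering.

ply 1, O at X../.X./..O | (0,1)=-1→XO./.X./..O; (0,2)=+0→X.O/.X./..O*; (1,0)=-1→X../OX./..O; (1,2)=-1→X../.XO/..O; (2,0)=+0→X../.X./O.O; (2,1)=-1→X../.X./.OO
ply 2, X at X.O/.X./..O | (0,1)=-1→XXO/.X./..O; (1,0)=-1→X.O/XX./..O; (1,2)=+0→X.O/.XX/..O*; (2,0)=-1→X.O/.X./X.O; (2,1)=-1→X.O/.X./.XO
ply 3, O at X.O/.XX/..O | (0,1)=-1→XOO/.XX/..O; (1,0)=+0→X.O/OXX/..O*; (2,0)=-1→X.O/.XX/O.O; (2,1)=-1→X.O/.XX/.OO
ply 4, X at X.O/OXX/..O | (0,1)=+0→XXO/OXX/..O*; (2,0)=+0→X.O/OXX/X.O; (2,1)=+0→X.O/OXX/.XO
ply 5, O at XXO/OXX/..O | (2,0)=-1→XXO/OXX/O.O; (2,1)=+0→XXO/OXX/.OO*
ply 6, X at XXO/OXX/.OO | (2,0)=+0→XXO/OXX/XOO*
ply 7: XXO/OXX/XOO is terminal +0 (O); from X../.X./..O depth 6

PV length from [X../.X./..O]: 6 plies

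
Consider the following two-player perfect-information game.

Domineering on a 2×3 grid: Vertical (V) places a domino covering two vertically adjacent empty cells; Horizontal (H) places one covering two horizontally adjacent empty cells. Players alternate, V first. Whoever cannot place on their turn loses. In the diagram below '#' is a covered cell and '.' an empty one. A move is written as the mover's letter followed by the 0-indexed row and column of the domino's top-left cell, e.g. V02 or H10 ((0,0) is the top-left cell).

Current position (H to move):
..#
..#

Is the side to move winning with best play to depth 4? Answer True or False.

H winning at [..#/..#]: True

p1 H@[..#/..#]: H00[###/..#]+1* H10[..#/###]+1
p2 V@[###/..#] terminal -1; root [..#/..#] d4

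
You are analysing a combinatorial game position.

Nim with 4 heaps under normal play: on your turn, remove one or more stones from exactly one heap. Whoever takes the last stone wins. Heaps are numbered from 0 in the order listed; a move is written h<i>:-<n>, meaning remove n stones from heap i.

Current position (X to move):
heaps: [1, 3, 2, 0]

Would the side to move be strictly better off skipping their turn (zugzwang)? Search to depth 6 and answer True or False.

p1 X@[(1,3,2,0)]: h0:-1[(0,3,2,0)]-1* h1:-1[(1,2,2,0)]-1 h1:-2[(1,1,2,0)]-1 h1:-3[(1,0,2,0)]-1 h2:-1[(1,3,1,0)]-1 h2:-2[(1,3,0,0)]-1
p2 O@[(0,3,2,0)]: h1:-1[(0,2,2,0)]+1* h1:-2[(0,1,2,0)]-1 h1:-3[(0,0,2,0)]-1 h2:-1[(0,3,1,0)]-1 h2:-2[(0,3,0,0)]-1
p3 X@[(0,2,2,0)]: h1:-1[(0,1,2,0)]-1* h1:-2[(0,0,2,0)]-1 h2:-1[(0,2,1,0)]-1 h2:-2[(0,2,0,0)]-1
p4 O@[(0,1,2,0)]: h1:-1[(0,0,2,0)]-1 h2:-1[(0,1,1,0)]+1* h2:-2[(0,1,0,0)]-1
p5 X@[(0,1,1,0)]: h1:-1[(0,0,1,0)]-1* h2:-1[(0,1,0,0)]-1
p6 O@[(0,0,1,0)]: h2:-1[(0,0,0,0)]+1*
p7 X@[(0,0,0,0)] terminal -1; root [(1,3,2,0)] d6
suppose X passes — search the same position with O to move:
pass> p1 O@[(1,3,2,0)]: h0:-1[(0,3,2,0)]-1* h1:-1[(1,2,2,0)]-1 h1:-2[(1,1,2,0)]-1 h1:-3[(1,0,2,0)]-1 h2:-1[(1,3,1,0)]-1 h2:-2[(1,3,0,0)]-1
pass> p2 X@[(0,3,2,0)]: h1:-1[(0,2,2,0)]+1* h1:-2[(0,1,2,0)]-1 h1:-3[(0,0,2,0)]-1 h2:-1[(0,3,1,0)]-1 h2:-2[(0,3,0,0)]-1
pass> p3 O@[(0,2,2,0)]: h1:-1[(0,1,2,0)]-1* h1:-2[(0,0,2,0)]-1 h2:-1[(0,2,1,0)]-1 h2:-2[(0,2,0,0)]-1
pass> p4 X@[(0,1,2,0)]: h1:-1[(0,0,2,0)]-1 h2:-1[(0,1,1,0)]+1* h2:-2[(0,1,0,0)]-1
pass> p5 O@[(0,1,1,0)]: h1:-1[(0,0,1,0)]-1* h2:-1[(0,1,0,0)]-1
pass> p6 X@[(0,0,1,0)]: h2:-1[(0,0,0,0)]+1*
pass> p7 O@[(0,0,0,0)] terminal -1; root [(1,3,2,0)] d6
for X: play -1, pass +1

zugzwang((1,3,2,0), X) = True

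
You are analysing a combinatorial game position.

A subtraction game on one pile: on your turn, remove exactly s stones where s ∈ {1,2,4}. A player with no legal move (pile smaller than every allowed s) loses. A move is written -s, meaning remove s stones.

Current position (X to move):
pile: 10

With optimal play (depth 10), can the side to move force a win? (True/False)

[10] X move#1: -1:+1/9*, -2:-1/8, -4:+1/6
[9] O move#2: -1:-1/8*, -2:-1/7, -4:-1/5
[8] X move#3: -1:-1/7, -2:+1/6*, -4:-1/4
[6] O move#4: -1:-1/5*, -2:-1/4, -4:-1/2
[5] X move#5: -1:-1/4, -2:+1/3*, -4:-1/1
[3] O move#6: -1:-1/2*, -2:-1/1
[2] X move#7: -1:-1/1, -2:+1/0*
[0] end (terminal -1, O#8); searched 10 to 10

X winning at [10]: True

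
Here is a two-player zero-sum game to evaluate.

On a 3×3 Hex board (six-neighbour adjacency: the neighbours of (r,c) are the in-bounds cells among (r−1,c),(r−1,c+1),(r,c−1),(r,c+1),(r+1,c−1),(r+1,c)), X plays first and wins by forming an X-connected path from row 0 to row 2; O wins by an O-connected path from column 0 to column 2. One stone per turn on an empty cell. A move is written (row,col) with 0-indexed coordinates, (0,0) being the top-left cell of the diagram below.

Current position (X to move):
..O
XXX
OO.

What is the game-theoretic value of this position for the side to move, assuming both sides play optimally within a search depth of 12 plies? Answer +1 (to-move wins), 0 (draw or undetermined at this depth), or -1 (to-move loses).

p1 X@[..O/XXX/OO.]: (0,0)[X.O/XXX/OO.]-1 (0,1)[.XO/XXX/OO.]-1 (2,2)[..O/XXX/OOX]+1*
p2 O@[..O/XXX/OOX]: (0,0)[O.O/XXX/OOX]-1* (0,1)[.OO/XXX/OOX]-1
p3 X@[O.O/XXX/OOX]: (0,1)[OXO/XXX/OOX]+1*
p4 O@[OXO/XXX/OOX] terminal -1; root [..O/XXX/OO.] d12

value(..O/XXX/OO., X) = +1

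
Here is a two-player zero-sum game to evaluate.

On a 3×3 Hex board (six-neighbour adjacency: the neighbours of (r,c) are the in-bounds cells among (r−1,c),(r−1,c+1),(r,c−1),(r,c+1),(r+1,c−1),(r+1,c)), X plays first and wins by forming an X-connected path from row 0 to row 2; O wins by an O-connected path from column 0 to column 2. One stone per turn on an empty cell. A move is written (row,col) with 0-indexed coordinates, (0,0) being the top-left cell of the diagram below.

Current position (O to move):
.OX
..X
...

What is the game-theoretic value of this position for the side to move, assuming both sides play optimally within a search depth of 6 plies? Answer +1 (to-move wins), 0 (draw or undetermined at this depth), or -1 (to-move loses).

value(.OX/..X/..., O) = -1

p1 O@[.OX/..X/...]: (0,0)[OOX/..X/...]-1* (1,0)[.OX/O.X/...]-1 (1,1)[.OX/.OX/...]-1 (2,0)[.OX/..X/O..]-1 (2,1)[.OX/..X/.O.]-1 (2,2)[.OX/..X/..O]-1
p2 X@[OOX/..X/...]: (1,0)[OOX/X.X/...]+1* (1,1)[OOX/.XX/...]+1 (2,0)[OOX/..X/X..]+1 (2,1)[OOX/..X/.X.]+1 (2,2)[OOX/..X/..X]+1
p3 O@[OOX/X.X/...]: (1,1)[OOX/XOX/...]-1* (2,0)[OOX/X.X/O..]-1 (2,1)[OOX/X.X/.O.]-1 (2,2)[OOX/X.X/..O]-1
p4 X@[OOX/XOX/...]: (2,0)[OOX/XOX/X..]+1* (2,1)[OOX/XOX/.X.]+1 (2,2)[OOX/XOX/..X]+1
p5 O@[OOX/XOX/X..]: (2,1)[OOX/XOX/XO.]-1* (2,2)[OOX/XOX/X.O]-1
p6 X@[OOX/XOX/XO.]: (2,2)[OOX/XOX/XOX]+1*
p7 O@[OOX/XOX/XOX] terminal -1; root [.OX/..X/...] d6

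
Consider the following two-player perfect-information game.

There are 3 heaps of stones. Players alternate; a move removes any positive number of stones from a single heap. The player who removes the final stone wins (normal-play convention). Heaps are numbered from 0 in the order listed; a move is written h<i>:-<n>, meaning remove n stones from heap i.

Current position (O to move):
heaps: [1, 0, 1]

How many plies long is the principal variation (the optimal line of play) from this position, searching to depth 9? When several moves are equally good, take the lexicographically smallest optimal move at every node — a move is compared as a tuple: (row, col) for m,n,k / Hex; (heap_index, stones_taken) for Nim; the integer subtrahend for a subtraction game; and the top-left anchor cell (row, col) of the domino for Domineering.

PV length from [(1,0,1)]: 2 plies

p1 O@[(1,0,1)]: h0:-1[(0,0,1)]-1* h2:-1[(1,0,0)]-1
p2 X@[(0,0,1)]: h2:-1[(0,0,0)]+1*
p3 O@[(0,0,0)] terminal -1; root [(1,0,1)] d9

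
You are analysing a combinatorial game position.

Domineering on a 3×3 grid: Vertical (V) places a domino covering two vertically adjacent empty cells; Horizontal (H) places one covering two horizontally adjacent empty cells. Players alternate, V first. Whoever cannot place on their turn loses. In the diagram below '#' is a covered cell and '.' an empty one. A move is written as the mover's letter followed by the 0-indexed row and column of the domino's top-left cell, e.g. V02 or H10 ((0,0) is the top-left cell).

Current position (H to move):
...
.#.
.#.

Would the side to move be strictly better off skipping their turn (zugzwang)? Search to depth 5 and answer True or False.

ply 1, H at .../.#./.#. | H00=-1→##./.#./.#.*; H01=-1→.##/.#./.#.
ply 2, V at ##./.#./.#. | V02=+1→###/.##/.#.*; V10=+1→##./##./##.; V12=+1→##./.##/.##
ply 3: ###/.##/.#. is terminal -1 (H); from .../.#./.#. depth 5
pass branch (V moves first from the same position):
  | ply 1, V at .../.#./.#. | V00=+1→#../##./.#.*; V02=+1→..#/.##/.#.; V10=+1→.../##./##.; V12=+1→.../.##/.##
  | ply 2, H at #../##./.#. | H01=-1→###/##./.#.*
  | ply 3, V at ###/##./.#. | V12=+1→###/###/.##*
  | ply 4: ###/###/.## is terminal -1 (H); from .../.#./.#. depth 5
H moving scores -1; H passing scores -1

zugzwang(.../.#./.#., H) = False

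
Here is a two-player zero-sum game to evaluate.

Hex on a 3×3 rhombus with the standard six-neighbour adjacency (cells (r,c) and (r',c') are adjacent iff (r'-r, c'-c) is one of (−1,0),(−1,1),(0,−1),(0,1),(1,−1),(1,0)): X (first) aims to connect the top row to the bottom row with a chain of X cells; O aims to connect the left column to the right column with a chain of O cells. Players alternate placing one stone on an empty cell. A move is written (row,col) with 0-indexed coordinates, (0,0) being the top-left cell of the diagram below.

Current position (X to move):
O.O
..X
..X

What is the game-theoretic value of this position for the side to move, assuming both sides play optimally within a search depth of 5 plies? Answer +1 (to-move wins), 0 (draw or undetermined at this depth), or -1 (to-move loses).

[O.O/..X/..X] X move#1: (0,1):-1/OXO/..X/..X*, (1,0):-1/O.O/X.X/..X, (1,1):-1/O.O/.XX/..X, (2,0):-1/O.O/..X/X.X, (2,1):-1/O.O/..X/.XX
[OXO/..X/..X] O move#2: (1,0):-1/OXO/O.X/..X, (1,1):+1/OXO/.OX/..X*, (2,0):-1/OXO/..X/O.X, (2,1):-1/OXO/..X/.OX
[OXO/.OX/..X] X move#3: (1,0):-1/OXO/XOX/..X*, (2,0):-1/OXO/.OX/X.X, (2,1):-1/OXO/.OX/.XX
[OXO/XOX/..X] O move#4: (2,0):+1/OXO/XOX/O.X*, (2,1):-1/OXO/XOX/.OX
[OXO/XOX/O.X] end (terminal -1, X#5); searched O.O/..X/..X to 5

value(O.O/..X/..X, X) = -1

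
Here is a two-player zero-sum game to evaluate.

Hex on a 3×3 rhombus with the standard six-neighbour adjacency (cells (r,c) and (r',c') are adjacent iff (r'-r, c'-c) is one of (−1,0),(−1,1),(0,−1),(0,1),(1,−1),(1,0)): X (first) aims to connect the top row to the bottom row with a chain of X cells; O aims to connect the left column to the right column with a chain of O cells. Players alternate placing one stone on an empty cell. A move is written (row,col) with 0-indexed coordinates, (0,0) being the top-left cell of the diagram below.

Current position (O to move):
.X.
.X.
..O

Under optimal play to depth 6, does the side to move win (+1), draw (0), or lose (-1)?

value(.X./.X./..O, O) = -1

ply 1, O at .X./.X./..O | (0,0)=-1→OX./.X./..O*; (0,2)=-1→.XO/.X./..O; (1,0)=-1→.X./OX./..O; (1,2)=-1→.X./.XO/..O; (2,0)=-1→.X./.X./O.O; (2,1)=-1→.X./.X./.OO
ply 2, X at OX./.X./..O | (0,2)=+1→OXX/.X./..O*; (1,0)=+1→OX./XX./..O; (1,2)=+1→OX./.XX/..O; (2,0)=+1→OX./.X./X.O; (2,1)=+1→OX./.X./.XO
ply 3, O at OXX/.X./..O | (1,0)=-1→OXX/OX./..O*; (1,2)=-1→OXX/.XO/..O; (2,0)=-1→OXX/.X./O.O; (2,1)=-1→OXX/.X./.OO
ply 4, X at OXX/OX./..O | (1,2)=+1→OXX/OXX/..O*; (2,0)=+1→OXX/OX./X.O; (2,1)=+1→OXX/OX./.XO
ply 5, O at OXX/OXX/..O | (2,0)=-1→OXX/OXX/O.O*; (2,1)=-1→OXX/OXX/.OO
ply 6, X at OXX/OXX/O.O | (2,1)=+1→OXX/OXX/OXO*
ply 7: OXX/OXX/OXO is terminal -1 (O); from .X./.X./..O depth 6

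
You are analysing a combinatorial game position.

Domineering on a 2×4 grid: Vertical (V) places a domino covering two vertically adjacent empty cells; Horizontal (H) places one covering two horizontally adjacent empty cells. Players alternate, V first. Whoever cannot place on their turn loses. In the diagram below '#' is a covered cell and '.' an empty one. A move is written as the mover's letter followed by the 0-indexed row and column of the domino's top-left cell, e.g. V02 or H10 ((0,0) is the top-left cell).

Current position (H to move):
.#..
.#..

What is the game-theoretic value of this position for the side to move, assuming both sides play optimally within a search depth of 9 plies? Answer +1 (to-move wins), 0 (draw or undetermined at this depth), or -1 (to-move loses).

p1 H@[.#../.#..]: H02[.###/.#..]+1* H12[.#../.###]+1
p2 V@[.###/.#..]: V00[####/##..]-1*
p3 H@[####/##..]: H12[####/####]+1*
p4 V@[####/####] terminal -1; root [.#../.#..] d9

value(.#../.#.., H) = +1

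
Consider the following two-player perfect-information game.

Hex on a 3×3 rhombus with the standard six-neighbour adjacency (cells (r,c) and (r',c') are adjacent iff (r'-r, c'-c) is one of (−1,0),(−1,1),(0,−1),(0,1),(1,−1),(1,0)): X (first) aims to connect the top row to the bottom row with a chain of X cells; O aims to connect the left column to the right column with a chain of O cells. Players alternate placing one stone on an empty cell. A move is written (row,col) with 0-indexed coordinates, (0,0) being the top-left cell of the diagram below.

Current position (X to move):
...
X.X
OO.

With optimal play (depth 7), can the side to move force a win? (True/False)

ply 1, X at .../X.X/OO. | (0,0)=-1→X../X.X/OO.; (0,1)=-1→.X./X.X/OO.; (0,2)=-1→..X/X.X/OO.; (1,1)=-1→.../XXX/OO.; (2,2)=+1→.../X.X/OOX*
ply 2, O at .../X.X/OOX | (0,0)=-1→O../X.X/OOX*; (0,1)=-1→.O./X.X/OOX; (0,2)=-1→..O/X.X/OOX; (1,1)=-1→.../XOX/OOX
ply 3, X at O../X.X/OOX | (0,1)=+1→OX./X.X/OOX*; (0,2)=+1→O.X/X.X/OOX; (1,1)=+1→O../XXX/OOX
ply 4, O at OX./X.X/OOX | (0,2)=-1→OXO/X.X/OOX*; (1,1)=-1→OX./XOX/OOX
ply 5, X at OXO/X.X/OOX | (1,1)=+1→OXO/XXX/OOX*
ply 6: OXO/XXX/OOX is terminal -1 (O); from .../X.X/OO. depth 7

X winning at [.../X.X/OO.]: True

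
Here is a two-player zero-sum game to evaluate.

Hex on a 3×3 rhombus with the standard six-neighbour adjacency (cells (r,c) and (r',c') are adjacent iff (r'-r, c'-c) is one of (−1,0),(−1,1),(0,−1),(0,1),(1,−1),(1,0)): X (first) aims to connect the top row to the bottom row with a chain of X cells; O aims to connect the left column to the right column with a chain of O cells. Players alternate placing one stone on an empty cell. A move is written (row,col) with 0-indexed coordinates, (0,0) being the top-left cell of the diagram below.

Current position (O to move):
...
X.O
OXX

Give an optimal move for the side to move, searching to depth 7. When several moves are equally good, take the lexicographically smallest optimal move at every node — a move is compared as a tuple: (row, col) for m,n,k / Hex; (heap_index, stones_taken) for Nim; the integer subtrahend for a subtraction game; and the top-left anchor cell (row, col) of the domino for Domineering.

O's best at [.../X.O/OXX]: (1,1)

p1 O@[.../X.O/OXX]: (0,0)[O../X.O/OXX]-1 (0,1)[.O./X.O/OXX]-1 (0,2)[..O/X.O/OXX]-1 (1,1)[.../XOO/OXX]+1*
p2 X@[.../XOO/OXX] terminal -1; root [.../X.O/OXX] d7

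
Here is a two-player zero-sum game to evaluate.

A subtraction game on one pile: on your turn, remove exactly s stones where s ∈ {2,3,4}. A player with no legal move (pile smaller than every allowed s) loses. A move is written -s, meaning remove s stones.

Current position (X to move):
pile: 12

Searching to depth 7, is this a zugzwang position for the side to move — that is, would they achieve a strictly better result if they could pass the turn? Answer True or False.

[12] X move#1: -2:-1/10*, -3:-1/9, -4:-1/8
[10] O move#2: -2:-1/8, -3:+1/7*, -4:+1/6
[7] X move#3: -2:-1/5*, -3:-1/4, -4:-1/3
[5] O move#4: -2:-1/3, -3:-1/2, -4:+1/1*
[1] end (terminal -1, X#5); searched 12 to 7
suppose X passes — search the same position with O to move:
pass> [12] O move#1: -2:-1/10*, -3:-1/9, -4:-1/8
pass> [10] X move#2: -2:-1/8, -3:+1/7*, -4:+1/6
pass> [7] O move#3: -2:-1/5*, -3:-1/4, -4:-1/3
pass> [5] X move#4: -2:-1/3, -3:-1/2, -4:+1/1*
pass> [1] end (terminal -1, O#5); searched 12 to 7
for X: play -1, pass +1

zugzwang(12, X) = True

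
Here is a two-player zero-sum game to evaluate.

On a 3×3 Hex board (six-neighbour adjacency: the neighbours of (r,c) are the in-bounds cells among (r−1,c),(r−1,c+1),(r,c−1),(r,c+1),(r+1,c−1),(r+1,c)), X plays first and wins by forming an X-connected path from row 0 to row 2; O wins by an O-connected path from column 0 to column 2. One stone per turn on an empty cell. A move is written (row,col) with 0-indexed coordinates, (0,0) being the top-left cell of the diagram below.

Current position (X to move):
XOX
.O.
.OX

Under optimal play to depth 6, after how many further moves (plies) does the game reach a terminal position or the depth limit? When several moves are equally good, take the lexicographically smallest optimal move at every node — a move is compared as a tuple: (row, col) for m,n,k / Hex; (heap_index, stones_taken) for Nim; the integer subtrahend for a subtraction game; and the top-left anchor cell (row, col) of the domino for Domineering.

PV length from [XOX/.O./.OX]: 3 plies

[XOX/.O./.OX] X move#1: (1,0):+1/XOX/XO./.OX*, (1,2):+1/XOX/.OX/.OX, (2,0):+1/XOX/.O./XOX
[XOX/XO./.OX] O move#2: (1,2):-1/XOX/XOO/.OX*, (2,0):-1/XOX/XO./OOX
[XOX/XOO/.OX] X move#3: (2,0):+1/XOX/XOO/XOX*
[XOX/XOO/XOX] end (terminal -1, O#4); searched XOX/.O./.OX to 6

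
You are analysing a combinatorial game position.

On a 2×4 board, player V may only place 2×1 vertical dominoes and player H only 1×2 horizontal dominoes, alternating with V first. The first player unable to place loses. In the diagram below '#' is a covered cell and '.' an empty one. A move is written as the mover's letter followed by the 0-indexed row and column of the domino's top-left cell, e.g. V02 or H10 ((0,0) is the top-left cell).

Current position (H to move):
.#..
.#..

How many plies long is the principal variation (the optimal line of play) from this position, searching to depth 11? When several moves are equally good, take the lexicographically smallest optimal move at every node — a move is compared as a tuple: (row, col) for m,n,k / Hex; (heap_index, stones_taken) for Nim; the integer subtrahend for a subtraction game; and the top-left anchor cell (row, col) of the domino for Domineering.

PV length from [.#../.#..]: 3 plies

ply 1, H at .#../.#.. | H02=+1→.###/.#..*; H12=+1→.#../.###
ply 2, V at .###/.#.. | V00=-1→####/##..*
ply 3, H at ####/##.. | H12=+1→####/####*
ply 4: ####/#### is terminal -1 (V); from .#../.#.. depth 11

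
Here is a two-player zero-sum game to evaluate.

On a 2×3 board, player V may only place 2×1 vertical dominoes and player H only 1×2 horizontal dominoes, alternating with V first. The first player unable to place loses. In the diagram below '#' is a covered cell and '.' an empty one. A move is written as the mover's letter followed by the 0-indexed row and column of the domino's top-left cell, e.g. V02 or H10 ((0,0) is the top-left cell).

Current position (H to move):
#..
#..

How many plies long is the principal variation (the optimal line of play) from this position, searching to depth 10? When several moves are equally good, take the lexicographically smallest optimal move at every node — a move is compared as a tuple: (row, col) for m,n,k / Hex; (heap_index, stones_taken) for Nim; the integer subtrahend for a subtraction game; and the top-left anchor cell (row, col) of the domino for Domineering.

PV length from [#../#..]: 1 ply

ply 1, H at #../#.. | H01=+1→###/#..*; H11=+1→#../###
ply 2: ###/#.. is terminal -1 (V); from #../#.. depth 10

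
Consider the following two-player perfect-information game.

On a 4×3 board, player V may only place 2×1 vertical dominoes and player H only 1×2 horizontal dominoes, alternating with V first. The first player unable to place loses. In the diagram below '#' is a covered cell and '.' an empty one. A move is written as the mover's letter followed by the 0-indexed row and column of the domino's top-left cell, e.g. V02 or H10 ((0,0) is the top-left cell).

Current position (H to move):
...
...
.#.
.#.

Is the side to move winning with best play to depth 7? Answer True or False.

ply 1, H at .../.../.#./.#. | H00=-1→##./.../.#./.#.*; H01=-1→.##/.../.#./.#.; H10=-1→.../##./.#./.#.; H11=-1→.../.##/.#./.#.
ply 2, V at ##./.../.#./.#. | V02=+1→###/..#/.#./.#.*; V10=+1→##./#../##./.#.; V12=+1→##./..#/.##/.#.; V20=+1→##./.../##./##.; V22=+1→##./.../.##/.##
ply 3, H at ###/..#/.#./.#. | H10=-1→###/###/.#./.#.*
ply 4, V at ###/###/.#./.#. | V20=+1→###/###/##./##.*; V22=+1→###/###/.##/.##
ply 5: ###/###/##./##. is terminal -1 (H); from .../.../.#./.#. depth 7

H winning at [.../.../.#./.#.]: False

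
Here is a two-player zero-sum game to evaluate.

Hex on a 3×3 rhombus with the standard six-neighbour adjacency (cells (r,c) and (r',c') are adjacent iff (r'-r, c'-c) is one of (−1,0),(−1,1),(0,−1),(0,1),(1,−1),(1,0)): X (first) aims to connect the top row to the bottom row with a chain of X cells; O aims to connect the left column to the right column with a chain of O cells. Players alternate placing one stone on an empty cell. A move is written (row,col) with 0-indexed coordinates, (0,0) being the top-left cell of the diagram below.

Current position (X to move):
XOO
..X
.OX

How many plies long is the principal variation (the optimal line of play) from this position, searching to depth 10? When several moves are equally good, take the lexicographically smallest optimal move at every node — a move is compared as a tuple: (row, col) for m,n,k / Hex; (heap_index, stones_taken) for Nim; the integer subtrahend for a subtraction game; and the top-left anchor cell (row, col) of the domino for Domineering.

PV length from [XOO/..X/.OX]: 3 plies

p1 X@[XOO/..X/.OX]: (1,0)[XOO/X.X/.OX]+1* (1,1)[XOO/.XX/.OX]-1 (2,0)[XOO/..X/XOX]-1
p2 O@[XOO/X.X/.OX]: (1,1)[XOO/XOX/.OX]-1* (2,0)[XOO/X.X/OOX]-1
p3 X@[XOO/XOX/.OX]: (2,0)[XOO/XOX/XOX]+1*
p4 O@[XOO/XOX/XOX] terminal -1; root [XOO/..X/.OX] d10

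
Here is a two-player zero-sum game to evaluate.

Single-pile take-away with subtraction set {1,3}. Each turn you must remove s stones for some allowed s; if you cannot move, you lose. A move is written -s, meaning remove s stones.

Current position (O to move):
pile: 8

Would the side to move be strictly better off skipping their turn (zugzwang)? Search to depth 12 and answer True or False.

ply 1, O at 8 | -1=-1→7*; -3=-1→5
ply 2, X at 7 | -1=+1→6*; -3=+1→4
ply 3, O at 6 | -1=-1→5*; -3=-1→3
ply 4, X at 5 | -1=+1→4*; -3=+1→2
ply 5, O at 4 | -1=-1→3*; -3=-1→1
ply 6, X at 3 | -1=+1→2*; -3=+1→0
ply 7, O at 2 | -1=-1→1*
ply 8, X at 1 | -1=+1→0*
ply 9: 0 is terminal -1 (O); from 8 depth 12
suppose O passes — search the same position with X to move:
pass> ply 1, X at 8 | -1=-1→7*; -3=-1→5
pass> ply 2, O at 7 | -1=+1→6*; -3=+1→4
pass> ply 3, X at 6 | -1=-1→5*; -3=-1→3
pass> ply 4, O at 5 | -1=+1→4*; -3=+1→2
pass> ply 5, X at 4 | -1=-1→3*; -3=-1→1
pass> ply 6, O at 3 | -1=+1→2*; -3=+1→0
pass> ply 7, X at 2 | -1=-1→1*
pass> ply 8, O at 1 | -1=+1→0*
pass> ply 9: 0 is terminal -1 (X); from 8 depth 12
for O: play -1, pass +1

zugzwang(8, O) = True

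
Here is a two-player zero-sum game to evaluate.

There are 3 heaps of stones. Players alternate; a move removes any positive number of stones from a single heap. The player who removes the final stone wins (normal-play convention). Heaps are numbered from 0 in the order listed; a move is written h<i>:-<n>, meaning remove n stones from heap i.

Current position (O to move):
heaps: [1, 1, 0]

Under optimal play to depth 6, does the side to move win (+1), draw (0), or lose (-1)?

value((1,1,0), O) = -1

ply 1, O at (1,1,0) | h0:-1=-1→(0,1,0)*; h1:-1=-1→(1,0,0)
ply 2, X at (0,1,0) | h1:-1=+1→(0,0,0)*
ply 3: (0,0,0) is terminal -1 (O); from (1,1,0) depth 6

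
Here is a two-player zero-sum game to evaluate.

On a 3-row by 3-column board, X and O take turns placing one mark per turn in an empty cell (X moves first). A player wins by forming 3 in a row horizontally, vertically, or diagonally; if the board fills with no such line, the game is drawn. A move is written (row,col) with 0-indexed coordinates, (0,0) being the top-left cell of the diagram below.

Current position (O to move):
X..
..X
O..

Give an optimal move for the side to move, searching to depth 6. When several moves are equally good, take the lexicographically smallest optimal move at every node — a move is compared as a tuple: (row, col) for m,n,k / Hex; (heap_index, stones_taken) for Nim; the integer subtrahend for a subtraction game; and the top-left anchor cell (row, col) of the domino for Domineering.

O's best at [X../..X/O..]: (2,2)

ply 1, O at X../..X/O.. | (0,1)=-1→XO./..X/O..; (0,2)=-1→X.O/..X/O..; (1,0)=-1→X../O.X/O..; (1,1)=-1→X../.OX/O..; (2,1)=-1→X../..X/OO.; (2,2)=+0→X../..X/O.O*
ply 2, X at X../..X/O.O | (0,1)=-1→XX./..X/O.O; (0,2)=-1→X.X/..X/O.O; (1,0)=-1→X../X.X/O.O; (1,1)=-1→X../.XX/O.O; (2,1)=+0→X../..X/OXO*
ply 3, O at X../..X/OXO | (0,1)=+0→XO./..X/OXO*; (0,2)=-1→X.O/..X/OXO; (1,0)=-1→X../O.X/OXO; (1,1)=+0→X../.OX/OXO
ply 4, X at XO./..X/OXO | (0,2)=+0→XOX/..X/OXO*; (1,0)=+0→XO./X.X/OXO; (1,1)=+0→XO./.XX/OXO
ply 5, O at XOX/..X/OXO | (1,0)=+0→XOX/O.X/OXO*; (1,1)=+0→XOX/.OX/OXO
ply 6, X at XOX/O.X/OXO | (1,1)=+0→XOX/OXX/OXO*
ply 7: XOX/OXX/OXO is terminal +0 (O); from X../..X/O.. depth 6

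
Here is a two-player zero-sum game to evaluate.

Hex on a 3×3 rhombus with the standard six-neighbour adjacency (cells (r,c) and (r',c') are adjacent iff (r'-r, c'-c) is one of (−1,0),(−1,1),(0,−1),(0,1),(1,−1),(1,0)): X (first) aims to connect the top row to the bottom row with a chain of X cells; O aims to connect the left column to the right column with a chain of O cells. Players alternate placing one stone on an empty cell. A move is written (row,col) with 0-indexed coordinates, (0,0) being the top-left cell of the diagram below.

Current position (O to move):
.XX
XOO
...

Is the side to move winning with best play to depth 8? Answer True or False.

ply 1, O at .XX/XOO/... | (0,0)=-1→OXX/XOO/...; (2,0)=+1→.XX/XOO/O..*; (2,1)=-1→.XX/XOO/.O.; (2,2)=-1→.XX/XOO/..O
ply 2: .XX/XOO/O.. is terminal -1 (X); from .XX/XOO/... depth 8

O winning at [.XX/XOO/...]: True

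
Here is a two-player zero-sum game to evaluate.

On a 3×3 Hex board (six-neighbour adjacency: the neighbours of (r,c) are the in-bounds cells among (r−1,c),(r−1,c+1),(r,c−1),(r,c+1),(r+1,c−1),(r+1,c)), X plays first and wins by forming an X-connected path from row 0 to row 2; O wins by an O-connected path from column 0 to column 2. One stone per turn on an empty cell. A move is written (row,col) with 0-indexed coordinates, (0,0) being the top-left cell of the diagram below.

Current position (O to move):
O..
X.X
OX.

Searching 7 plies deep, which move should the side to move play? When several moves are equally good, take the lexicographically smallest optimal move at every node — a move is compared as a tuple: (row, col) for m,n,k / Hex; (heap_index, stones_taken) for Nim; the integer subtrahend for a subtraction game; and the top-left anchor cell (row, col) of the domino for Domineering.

O's best at [O../X.X/OX.]: (0,2)

p1 O@[O../X.X/OX.]: (0,1)[OO./X.X/OX.]-1 (0,2)[O.O/X.X/OX.]+1* (1,1)[O../XOX/OX.]-1 (2,2)[O../X.X/OXO]-1
p2 X@[O.O/X.X/OX.]: (0,1)[OXO/X.X/OX.]-1* (1,1)[O.O/XXX/OX.]-1 (2,2)[O.O/X.X/OXX]-1
p3 O@[OXO/X.X/OX.]: (1,1)[OXO/XOX/OX.]+1* (2,2)[OXO/X.X/OXO]-1
p4 X@[OXO/XOX/OX.] terminal -1; root [O../X.X/OX.] d7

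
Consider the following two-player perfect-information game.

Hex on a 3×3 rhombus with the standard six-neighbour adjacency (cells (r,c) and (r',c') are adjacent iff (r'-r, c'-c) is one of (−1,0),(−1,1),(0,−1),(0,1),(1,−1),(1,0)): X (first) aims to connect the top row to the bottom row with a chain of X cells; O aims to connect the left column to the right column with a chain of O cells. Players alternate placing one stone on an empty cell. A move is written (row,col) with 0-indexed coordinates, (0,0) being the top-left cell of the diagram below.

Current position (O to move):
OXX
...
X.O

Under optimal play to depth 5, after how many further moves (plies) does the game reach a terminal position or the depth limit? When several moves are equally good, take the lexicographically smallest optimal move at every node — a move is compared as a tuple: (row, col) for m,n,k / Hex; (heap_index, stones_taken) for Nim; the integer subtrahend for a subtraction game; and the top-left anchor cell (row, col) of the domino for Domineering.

PV length from [OXX/.../X.O]: 2 plies

ply 1, O at OXX/.../X.O | (1,0)=-1→OXX/O../X.O*; (1,1)=-1→OXX/.O./X.O; (1,2)=-1→OXX/..O/X.O; (2,1)=-1→OXX/.../XOO
ply 2, X at OXX/O../X.O | (1,1)=+1→OXX/OX./X.O*; (1,2)=+1→OXX/O.X/X.O; (2,1)=+1→OXX/O../XXO
ply 3: OXX/OX./X.O is terminal -1 (O); from OXX/.../X.O depth 5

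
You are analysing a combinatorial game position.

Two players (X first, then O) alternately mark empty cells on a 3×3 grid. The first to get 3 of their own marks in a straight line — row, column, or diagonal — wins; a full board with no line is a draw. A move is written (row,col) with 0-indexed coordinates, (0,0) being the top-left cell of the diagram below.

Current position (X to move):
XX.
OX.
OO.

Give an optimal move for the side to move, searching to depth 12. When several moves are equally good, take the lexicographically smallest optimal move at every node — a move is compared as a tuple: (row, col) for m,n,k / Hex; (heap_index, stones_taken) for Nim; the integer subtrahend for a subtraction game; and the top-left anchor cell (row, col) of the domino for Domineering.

[XX./OX./OO.] X move#1: (0,2):+1/XXX/OX./OO.*, (1,2):-1/XX./OXX/OO., (2,2):+1/XX./OX./OOX
[XXX/OX./OO.] end (terminal -1, O#2); searched XX./OX./OO. to 12

X's best at [XX./OX./OO.]: (0,2)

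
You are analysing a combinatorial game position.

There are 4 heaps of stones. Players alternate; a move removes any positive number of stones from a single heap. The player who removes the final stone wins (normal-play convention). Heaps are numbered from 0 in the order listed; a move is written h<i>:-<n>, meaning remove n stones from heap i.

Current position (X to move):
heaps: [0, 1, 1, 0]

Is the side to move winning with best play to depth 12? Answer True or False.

[(0,1,1,0)] X move#1: h1:-1:-1/(0,0,1,0)*, h2:-1:-1/(0,1,0,0)
[(0,0,1,0)] O move#2: h2:-1:+1/(0,0,0,0)*
[(0,0,0,0)] end (terminal -1, X#3); searched (0,1,1,0) to 12

X winning at [(0,1,1,0)]: False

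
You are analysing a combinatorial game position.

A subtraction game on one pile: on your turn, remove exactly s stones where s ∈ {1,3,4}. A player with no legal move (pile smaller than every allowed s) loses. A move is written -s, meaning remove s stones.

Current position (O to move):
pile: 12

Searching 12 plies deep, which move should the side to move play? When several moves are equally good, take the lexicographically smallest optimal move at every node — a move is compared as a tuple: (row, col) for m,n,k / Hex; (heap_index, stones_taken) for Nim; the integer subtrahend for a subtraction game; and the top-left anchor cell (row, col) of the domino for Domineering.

[12] O move#1: -1:-1/11, -3:+1/9*, -4:-1/8
[9] X move#2: -1:-1/8*, -3:-1/6, -4:-1/5
[8] O move#3: -1:+1/7*, -3:-1/5, -4:-1/4
[7] X move#4: -1:-1/6*, -3:-1/4, -4:-1/3
[6] O move#5: -1:-1/5, -3:-1/3, -4:+1/2*
[2] X move#6: -1:-1/1*
[1] O move#7: -1:+1/0*
[0] end (terminal -1, X#8); searched 12 to 12

O's best at [12]: -3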